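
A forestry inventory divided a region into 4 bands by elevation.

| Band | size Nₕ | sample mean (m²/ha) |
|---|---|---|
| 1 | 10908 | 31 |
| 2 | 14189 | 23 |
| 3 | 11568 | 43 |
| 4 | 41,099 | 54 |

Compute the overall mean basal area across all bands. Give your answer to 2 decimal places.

43.48

N = 10908 + 14189 + 11568 + 41099 = 77764.
The stratified mean weights each stratum mean by its population share Nₕ/N.
Σ Nₕx̄ₕ = 10908·31 + 14189·23 + 11568·43 + 41099·54 = 338148 + 326347 + 497424 + 2219346 = 3381265.
Divide by N: 3381265 / 77764 = 43.4811... → 43.48.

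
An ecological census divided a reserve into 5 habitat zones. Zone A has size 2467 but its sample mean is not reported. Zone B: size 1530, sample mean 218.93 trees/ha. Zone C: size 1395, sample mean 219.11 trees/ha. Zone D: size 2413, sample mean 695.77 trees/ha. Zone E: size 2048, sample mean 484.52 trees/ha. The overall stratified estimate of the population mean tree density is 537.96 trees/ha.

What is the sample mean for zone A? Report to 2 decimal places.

806.12

Σ Nₕx̄ₕ = N·μ, so 2467·x̄_A = 9853·537.96 − (1530·218.93 + 1395·219.11 + 2413·695.77 + 2048·484.52).
= 5300519.88 − 3311811.32 = 1988708.56.
x̄_A = 1988708.56 / 2467 = 806.1243... → 806.12.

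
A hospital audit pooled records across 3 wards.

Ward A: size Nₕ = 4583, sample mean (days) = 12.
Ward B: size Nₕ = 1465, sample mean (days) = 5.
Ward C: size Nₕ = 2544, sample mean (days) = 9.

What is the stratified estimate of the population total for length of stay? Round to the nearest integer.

A: 4583·12 = 54996
B: 1465·5 = 7325
C: 2544·9 = 22896
τ̂ = Σ Nₕx̄ₕ = 85217.

85217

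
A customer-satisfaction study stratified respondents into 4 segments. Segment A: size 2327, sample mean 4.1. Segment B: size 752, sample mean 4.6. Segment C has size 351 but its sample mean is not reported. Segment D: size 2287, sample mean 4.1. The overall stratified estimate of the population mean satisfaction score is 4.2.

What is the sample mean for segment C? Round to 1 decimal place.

4.7

N = 2327 + 752 + 351 + 2287 = 5717.
Overall total = μ·N = 4.2·5717 = 24011.4.
Subtract the known strata: 2327·4.1 + 752·4.6 + 2287·4.1 = 22376.6.
Remaining total for segment C: 24011.4 − 22376.6 = 1634.8.
Divide by its size: 1634.8 / 351 = 4.658... → 4.7.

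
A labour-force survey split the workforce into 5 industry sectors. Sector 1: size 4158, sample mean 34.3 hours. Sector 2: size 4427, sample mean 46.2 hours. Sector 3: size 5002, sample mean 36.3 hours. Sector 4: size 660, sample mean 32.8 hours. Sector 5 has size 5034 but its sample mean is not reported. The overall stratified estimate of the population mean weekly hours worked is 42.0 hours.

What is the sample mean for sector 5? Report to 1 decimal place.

51.5

N = 4158 + 4427 + 5002 + 660 + 5034 = 19281.
Overall total = μ·N = 42.0·19281 = 809802.
Subtract the known strata: 4158·34.3 + 4427·46.2 + 5002·36.3 + 660·32.8 = 550367.4.
Remaining total for sector 5: 809802 − 550367.4 = 259434.6.
Divide by its size: 259434.6 / 5034 = 51.536... → 51.5.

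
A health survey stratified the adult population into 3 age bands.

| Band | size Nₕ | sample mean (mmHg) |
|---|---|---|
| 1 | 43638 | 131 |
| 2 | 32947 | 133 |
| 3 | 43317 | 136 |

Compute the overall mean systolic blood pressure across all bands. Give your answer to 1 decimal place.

N = 119902; weights Wₕ = Nₕ/N = (0.3639, 0.2748, 0.3613).
x̄_st = Σ Wₕ·x̄ₕ = 0.3639·131 + 0.2748·133 + 0.3613·136 ≈ 133.356...
→ 133.4.

133.4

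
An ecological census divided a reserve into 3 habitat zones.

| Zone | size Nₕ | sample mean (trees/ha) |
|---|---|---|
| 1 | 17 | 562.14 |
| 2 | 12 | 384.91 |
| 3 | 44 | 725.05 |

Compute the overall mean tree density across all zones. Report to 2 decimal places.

631.20

N = 73; weights Wₕ = Nₕ/N = (0.2329, 0.1644, 0.6027).
x̄_st = Σ Wₕ·x̄ₕ = 0.2329·562.14 + 0.1644·384.91 + 0.6027·725.05 ≈ 631.1986...
→ 631.20.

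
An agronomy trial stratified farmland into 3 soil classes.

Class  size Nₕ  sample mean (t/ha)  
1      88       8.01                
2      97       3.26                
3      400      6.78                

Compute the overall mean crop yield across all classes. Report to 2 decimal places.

N = 88 + 97 + 400 = 585.
Weight each subgroup mean by Nₕ/N and sum.
Σ Nₕx̄ₕ = 88·8.01 + 97·3.26 + 400·6.78 = 704.88 + 316.22 + 2712 = 3733.1.
Divide by N: 3733.1 / 585 = 6.3814... → 6.38.

6.38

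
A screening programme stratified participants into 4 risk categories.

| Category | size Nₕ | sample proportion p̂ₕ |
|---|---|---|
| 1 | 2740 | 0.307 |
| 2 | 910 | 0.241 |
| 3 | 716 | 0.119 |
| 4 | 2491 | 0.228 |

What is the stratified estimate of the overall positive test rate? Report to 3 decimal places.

Wₕ = Nₕ/N with N = 6857: 0.3996, 0.1327, 0.1044, 0.3633.
p̂_st = 0.3996·0.307 + 0.1327·0.241 + 0.1044·0.119 + 0.3633·0.228 ≈ 0.24991... → 0.250.

0.250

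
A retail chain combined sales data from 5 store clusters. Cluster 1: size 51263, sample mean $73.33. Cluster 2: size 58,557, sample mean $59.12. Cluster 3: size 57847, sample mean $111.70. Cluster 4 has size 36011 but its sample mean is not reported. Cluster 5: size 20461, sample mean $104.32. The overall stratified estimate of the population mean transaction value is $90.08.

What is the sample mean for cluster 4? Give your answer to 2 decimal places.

N = 51263 + 58557 + 57847 + 36011 + 20461 = 224139.
Overall total = μ·N = 90.08·224139 = 20190441.12.
Subtract the known strata: 51263·73.33 + 58557·59.12 + 57847·111.70 + 20461·104.32 = 15817007.05.
Remaining total for cluster 4: 20190441.12 − 15817007.05 = 4373434.07.
Divide by its size: 4373434.07 / 36011 = 121.4472... → 121.45.

121.45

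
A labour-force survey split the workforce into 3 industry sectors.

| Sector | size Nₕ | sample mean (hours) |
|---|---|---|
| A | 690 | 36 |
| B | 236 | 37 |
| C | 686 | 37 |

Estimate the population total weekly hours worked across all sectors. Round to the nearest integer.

Estimate total by summing Nₕ·x̄ₕ over strata.
690·36 + 236·37 + 686·37 = 24840 + 8732 + 25382 = 58954.

58954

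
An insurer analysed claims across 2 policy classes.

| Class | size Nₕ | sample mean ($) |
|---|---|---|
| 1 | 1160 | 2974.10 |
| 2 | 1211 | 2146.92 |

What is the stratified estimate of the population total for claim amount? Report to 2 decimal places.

6049876.12

1: 1160·2974.10 = 3449956
2: 1211·2146.92 = 2599920.12
τ̂ = Σ Nₕx̄ₕ = 6049876.12.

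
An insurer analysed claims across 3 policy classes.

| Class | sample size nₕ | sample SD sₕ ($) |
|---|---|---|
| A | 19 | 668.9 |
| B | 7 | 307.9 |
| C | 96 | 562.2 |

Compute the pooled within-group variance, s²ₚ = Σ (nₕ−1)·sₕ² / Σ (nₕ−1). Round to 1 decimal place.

324781.9

A: (19−1)·668.9² = 18·447427.21 = 8053689.78
B: (7−1)·307.9² = 6·94802.41 = 568814.46
C: (96−1)·562.2² = 95·316068.84 = 30026539.8
Numerator = 38649044.04; denominator = Σ(nₕ−1) = 119.
s²ₚ = 38649044.04/119 = 324781.883... → 324781.9.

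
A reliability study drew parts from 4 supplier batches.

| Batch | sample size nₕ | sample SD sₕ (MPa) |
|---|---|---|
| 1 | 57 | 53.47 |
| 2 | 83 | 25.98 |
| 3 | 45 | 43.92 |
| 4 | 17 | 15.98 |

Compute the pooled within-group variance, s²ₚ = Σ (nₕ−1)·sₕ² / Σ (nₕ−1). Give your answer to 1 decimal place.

1: (57−1)·53.47² = 56·2859.0409 = 160106.2904
2: (83−1)·25.98² = 82·674.9604 = 55346.7528
3: (45−1)·43.92² = 44·1928.9664 = 84874.5216
4: (17−1)·15.98² = 16·255.3604 = 4085.7664
Numerator = 304413.3312; denominator = Σ(nₕ−1) = 198.
s²ₚ = 304413.3312/198 = 1537.441... → 1537.4.

1537.4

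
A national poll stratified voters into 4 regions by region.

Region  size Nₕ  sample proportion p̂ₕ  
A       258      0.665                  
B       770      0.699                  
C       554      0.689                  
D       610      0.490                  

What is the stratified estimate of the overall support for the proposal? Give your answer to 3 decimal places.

N = 258 + 770 + 554 + 610 = 2192.
Overall proportion = Σ (Nₕ/N)·p̂ₕ.
Σ Nₕp̂ₕ = 171.57 + 538.23 + 381.706 + 298.9 = 1390.406.
1390.406 / 2192 = 0.63431... → 0.634.

0.634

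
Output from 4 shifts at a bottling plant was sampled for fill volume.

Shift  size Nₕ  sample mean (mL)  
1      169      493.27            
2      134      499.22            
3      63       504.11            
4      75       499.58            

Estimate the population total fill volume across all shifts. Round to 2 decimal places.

219485.54

1: 169·493.27 = 83362.63
2: 134·499.22 = 66895.48
3: 63·504.11 = 31758.93
4: 75·499.58 = 37468.5
τ̂ = Σ Nₕx̄ₕ = 219485.54.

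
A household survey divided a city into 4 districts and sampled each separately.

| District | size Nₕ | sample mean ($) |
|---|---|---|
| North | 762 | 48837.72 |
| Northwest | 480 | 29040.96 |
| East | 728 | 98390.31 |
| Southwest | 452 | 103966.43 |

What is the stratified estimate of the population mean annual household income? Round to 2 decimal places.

70097.02

x̄_st = (Σ Nₕx̄ₕ) / (Σ Nₕ) = (762·48837.72 + 480·29040.96 + 728·98390.31 + 452·103966.43) / 2422
= 169774975.48 / 2422 = 70097.0171... → 70097.02.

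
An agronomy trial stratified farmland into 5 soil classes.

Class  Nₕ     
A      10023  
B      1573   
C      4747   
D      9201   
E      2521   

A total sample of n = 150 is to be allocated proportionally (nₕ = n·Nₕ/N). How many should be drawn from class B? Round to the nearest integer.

Share of class B = 1573/28065 = 0.05605.
Allocate 150 × 0.05605 = 8.407... → 8.

8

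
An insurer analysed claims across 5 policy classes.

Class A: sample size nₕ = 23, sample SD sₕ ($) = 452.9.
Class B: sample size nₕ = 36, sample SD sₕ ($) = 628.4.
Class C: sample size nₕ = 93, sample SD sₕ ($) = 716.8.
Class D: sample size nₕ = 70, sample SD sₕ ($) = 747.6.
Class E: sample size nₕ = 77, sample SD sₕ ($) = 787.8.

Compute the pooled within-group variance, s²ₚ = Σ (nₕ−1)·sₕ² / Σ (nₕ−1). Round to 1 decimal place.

514747.4

Degrees of freedom: 22 + 35 + 92 + 69 + 76 = 294.
Σ(nₕ−1)sₕ² = 22·205118.41 + 35·394886.56 + 92·513802.24 + 69·558905.76 + 76·620628.84 = 151335729.98.
s²ₚ = 151335729.98 / 294 = 514747.381... → 514747.4.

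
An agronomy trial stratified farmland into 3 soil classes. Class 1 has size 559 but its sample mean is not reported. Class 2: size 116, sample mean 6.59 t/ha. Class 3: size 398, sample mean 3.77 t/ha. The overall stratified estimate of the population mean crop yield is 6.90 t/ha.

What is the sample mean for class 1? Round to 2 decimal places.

9.19

N = 559 + 116 + 398 = 1073.
Overall total = μ·N = 6.90·1073 = 7403.7.
Subtract the known strata: 116·6.59 + 398·3.77 = 2264.9.
Remaining total for class 1: 7403.7 − 2264.9 = 5138.8.
Divide by its size: 5138.8 / 559 = 9.1928... → 9.19.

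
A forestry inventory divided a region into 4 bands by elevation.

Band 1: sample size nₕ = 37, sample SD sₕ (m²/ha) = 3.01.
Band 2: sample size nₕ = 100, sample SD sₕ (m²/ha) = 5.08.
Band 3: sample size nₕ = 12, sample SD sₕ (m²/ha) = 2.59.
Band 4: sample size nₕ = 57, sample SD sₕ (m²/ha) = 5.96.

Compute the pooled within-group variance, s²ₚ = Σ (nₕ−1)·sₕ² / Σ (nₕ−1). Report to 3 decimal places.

1: (37−1)·3.01² = 36·9.0601 = 326.1636
2: (100−1)·5.08² = 99·25.8064 = 2554.8336
3: (12−1)·2.59² = 11·6.7081 = 73.7891
4: (57−1)·5.96² = 56·35.5216 = 1989.2096
Numerator = 4943.9959; denominator = Σ(nₕ−1) = 202.
s²ₚ = 4943.9959/202 = 24.47523... → 24.475.

24.475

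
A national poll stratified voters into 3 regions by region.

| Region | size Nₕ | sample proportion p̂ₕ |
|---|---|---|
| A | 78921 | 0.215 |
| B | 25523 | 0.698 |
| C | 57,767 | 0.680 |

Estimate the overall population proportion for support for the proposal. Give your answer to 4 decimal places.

0.4566

Wₕ = Nₕ/N with N = 162211: 0.4865, 0.1573, 0.3561.
p̂_st = 0.4865·0.215 + 0.1573·0.698 + 0.3561·0.680 ≈ 0.456594... → 0.4566.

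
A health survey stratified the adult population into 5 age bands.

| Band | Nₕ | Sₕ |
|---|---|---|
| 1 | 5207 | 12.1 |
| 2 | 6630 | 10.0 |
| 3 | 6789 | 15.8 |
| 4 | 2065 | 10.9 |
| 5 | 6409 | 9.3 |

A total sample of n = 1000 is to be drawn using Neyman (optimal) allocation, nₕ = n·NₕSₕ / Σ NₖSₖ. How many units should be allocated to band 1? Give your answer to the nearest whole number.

1: NₕSₕ = 5207·12.1 = 63004.7
2: NₕSₕ = 6630·10.0 = 66300
3: NₕSₕ = 6789·15.8 = 107266.2
4: NₕSₕ = 2065·10.9 = 22508.5
5: NₕSₕ = 6409·9.3 = 59603.7
Σ NₕSₕ = 318683.1.
n_1 = 1000·63004.7/318683.1 = 197.703... → 198.

198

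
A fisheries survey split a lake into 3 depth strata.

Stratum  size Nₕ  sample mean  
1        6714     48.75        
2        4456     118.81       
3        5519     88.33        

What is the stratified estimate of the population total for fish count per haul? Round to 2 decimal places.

Estimate total by summing Nₕ·x̄ₕ over strata.
6714·48.75 + 4456·118.81 + 5519·88.33 = 327307.5 + 529417.36 + 487493.27 = 1344218.13.

1344218.13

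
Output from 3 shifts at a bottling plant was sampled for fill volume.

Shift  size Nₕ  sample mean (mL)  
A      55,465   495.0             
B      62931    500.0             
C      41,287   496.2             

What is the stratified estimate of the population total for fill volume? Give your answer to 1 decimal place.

79407284.4

A: 55465·495.0 = 27455175
B: 62931·500.0 = 31465500
C: 41287·496.2 = 20486609.4
τ̂ = Σ Nₕx̄ₕ = 79407284.4.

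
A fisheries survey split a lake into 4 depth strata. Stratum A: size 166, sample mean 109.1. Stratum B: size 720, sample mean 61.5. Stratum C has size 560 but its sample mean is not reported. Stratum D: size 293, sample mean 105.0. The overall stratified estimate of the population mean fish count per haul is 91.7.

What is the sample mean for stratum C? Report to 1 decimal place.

Σ Nₕx̄ₕ = N·μ, so 560·x̄_C = 1739·91.7 − (166·109.1 + 720·61.5 + 293·105.0).
= 159466.3 − 93155.6 = 66310.7.
x̄_C = 66310.7 / 560 = 118.412... → 118.4.

118.4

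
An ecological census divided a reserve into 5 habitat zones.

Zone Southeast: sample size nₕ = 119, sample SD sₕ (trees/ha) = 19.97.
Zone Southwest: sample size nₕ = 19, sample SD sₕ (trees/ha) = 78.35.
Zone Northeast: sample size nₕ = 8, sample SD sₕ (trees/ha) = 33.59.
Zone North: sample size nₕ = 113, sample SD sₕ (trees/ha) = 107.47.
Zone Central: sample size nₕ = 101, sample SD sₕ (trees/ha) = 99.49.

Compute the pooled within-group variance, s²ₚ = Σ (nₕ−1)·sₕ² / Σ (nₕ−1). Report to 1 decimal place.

Southeast: (119−1)·19.97² = 118·398.8009 = 47058.5062
Southwest: (19−1)·78.35² = 18·6138.7225 = 110497.005
Northeast: (8−1)·33.59² = 7·1128.2881 = 7898.0167
North: (113−1)·107.47² = 112·11549.8009 = 1293577.7008
Central: (101−1)·99.49² = 100·9898.2601 = 989826.01
Numerator = 2448857.2387; denominator = Σ(nₕ−1) = 355.
s²ₚ = 2448857.2387/355 = 6898.189... → 6898.2.

6898.2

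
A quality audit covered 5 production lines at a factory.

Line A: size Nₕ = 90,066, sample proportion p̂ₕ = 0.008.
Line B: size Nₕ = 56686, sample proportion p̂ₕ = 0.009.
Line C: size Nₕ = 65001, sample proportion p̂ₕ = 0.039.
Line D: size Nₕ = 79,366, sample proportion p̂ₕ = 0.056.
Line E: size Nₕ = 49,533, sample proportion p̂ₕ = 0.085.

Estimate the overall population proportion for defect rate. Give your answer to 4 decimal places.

0.0365

N = 90066 + 56686 + 65001 + 79366 + 49533 = 340652.
Overall proportion = Σ (Nₕ/N)·p̂ₕ.
Σ Nₕp̂ₕ = 720.528 + 510.174 + 2535.039 + 4444.496 + 4210.305 = 12420.542.
12420.542 / 340652 = 0.036461... → 0.0365.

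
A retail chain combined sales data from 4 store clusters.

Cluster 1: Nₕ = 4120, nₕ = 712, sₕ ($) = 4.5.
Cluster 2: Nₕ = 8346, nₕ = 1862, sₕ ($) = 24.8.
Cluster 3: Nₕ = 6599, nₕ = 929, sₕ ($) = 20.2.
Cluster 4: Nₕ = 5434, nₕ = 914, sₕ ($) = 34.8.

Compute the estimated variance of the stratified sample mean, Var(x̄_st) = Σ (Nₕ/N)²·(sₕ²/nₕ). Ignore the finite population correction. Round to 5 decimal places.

0.13619

N = 24499; Wₕ = Nₕ/N.
cluster 1: (4120/24499)²·4.5²/712 = 0.00080435
cluster 2: (8346/24499)²·24.8²/1862 = 0.03833396
cluster 3: (6599/24499)²·20.2²/929 = 0.03186740
cluster 4: (5434/24499)²·34.8²/914 = 0.06518608
Sum = 0.13619178 → 0.13619.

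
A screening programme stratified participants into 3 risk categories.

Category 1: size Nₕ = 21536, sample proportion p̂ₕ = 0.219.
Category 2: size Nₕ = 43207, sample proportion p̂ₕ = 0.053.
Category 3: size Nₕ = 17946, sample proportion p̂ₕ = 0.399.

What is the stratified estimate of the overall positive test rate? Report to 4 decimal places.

0.1713

N = 21536 + 43207 + 17946 = 82689.
Overall proportion = Σ (Nₕ/N)·p̂ₕ.
Σ Nₕp̂ₕ = 4716.384 + 2289.971 + 7160.454 = 14166.809.
14166.809 / 82689 = 0.171326... → 0.1713.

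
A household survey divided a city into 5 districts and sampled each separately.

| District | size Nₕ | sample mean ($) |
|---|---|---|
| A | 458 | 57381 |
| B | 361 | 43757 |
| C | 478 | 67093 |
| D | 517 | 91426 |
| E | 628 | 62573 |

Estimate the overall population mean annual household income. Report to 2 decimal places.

x̄_st = (Σ Nₕx̄ₕ) / (Σ Nₕ) = (458·57381 + 361·43757 + 478·67093 + 517·91426 + 628·62573) / 2442
= 160710315 / 2442 = 65810.9398... → 65810.94.

65810.94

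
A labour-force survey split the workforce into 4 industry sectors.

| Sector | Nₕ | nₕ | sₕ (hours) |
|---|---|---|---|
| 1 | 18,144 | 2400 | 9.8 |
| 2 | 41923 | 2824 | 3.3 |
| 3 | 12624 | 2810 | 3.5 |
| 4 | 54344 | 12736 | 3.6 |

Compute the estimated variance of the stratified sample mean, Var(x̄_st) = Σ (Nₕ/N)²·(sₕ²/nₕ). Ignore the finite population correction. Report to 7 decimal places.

N = 127035. Term for each stratum: Wₕ²sₕ²/nₕ.
Var(x̄_st) = 0.0008163196 + 0.0004199727 + 0.0000430504 + 0.0001862209 = 0.0014655636 → 0.0014656.

0.0014656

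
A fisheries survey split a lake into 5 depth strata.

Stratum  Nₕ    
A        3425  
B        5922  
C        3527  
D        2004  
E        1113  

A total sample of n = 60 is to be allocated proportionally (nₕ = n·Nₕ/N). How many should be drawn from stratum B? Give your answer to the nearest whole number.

Share of stratum B = 5922/15991 = 0.37033.
Allocate 60 × 0.37033 = 22.220... → 22.

22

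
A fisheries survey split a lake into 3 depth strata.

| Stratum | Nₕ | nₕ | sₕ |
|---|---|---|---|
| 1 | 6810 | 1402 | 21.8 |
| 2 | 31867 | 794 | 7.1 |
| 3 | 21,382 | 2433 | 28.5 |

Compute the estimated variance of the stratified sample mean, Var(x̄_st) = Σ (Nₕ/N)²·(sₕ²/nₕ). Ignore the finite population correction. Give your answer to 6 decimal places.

N = 60059; Wₕ = Nₕ/N.
stratum 1: (6810/60059)²·21.8²/1402 = 0.004358158
stratum 2: (31867/60059)²·7.1²/794 = 0.017874025
stratum 3: (21382/60059)²·28.5²/2433 = 0.042314388
Sum = 0.064546572 → 0.064547.

0.064547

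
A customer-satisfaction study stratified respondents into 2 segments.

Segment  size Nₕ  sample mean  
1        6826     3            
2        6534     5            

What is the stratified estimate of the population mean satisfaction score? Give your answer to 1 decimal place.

x̄_st = (Σ Nₕx̄ₕ) / (Σ Nₕ) = (6826·3 + 6534·5) / 13360
= 53148 / 13360 = 3.978... → 4.0.

4.0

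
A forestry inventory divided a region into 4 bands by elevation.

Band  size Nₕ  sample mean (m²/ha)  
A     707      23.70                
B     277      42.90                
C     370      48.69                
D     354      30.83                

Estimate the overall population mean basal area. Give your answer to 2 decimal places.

x̄_st = (Σ Nₕx̄ₕ) / (Σ Nₕ) = (707·23.70 + 277·42.90 + 370·48.69 + 354·30.83) / 1708
= 57568.32 / 1708 = 33.7051... → 33.71.

33.71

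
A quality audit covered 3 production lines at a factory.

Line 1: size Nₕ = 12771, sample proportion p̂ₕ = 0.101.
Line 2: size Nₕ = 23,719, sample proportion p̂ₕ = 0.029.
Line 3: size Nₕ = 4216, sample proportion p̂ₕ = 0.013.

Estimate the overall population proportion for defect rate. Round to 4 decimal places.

N = 12771 + 23719 + 4216 = 40706.
Overall proportion = Σ (Nₕ/N)·p̂ₕ.
Σ Nₕp̂ₕ = 1289.871 + 687.851 + 54.808 = 2032.53.
2032.53 / 40706 = 0.049932... → 0.0499.

0.0499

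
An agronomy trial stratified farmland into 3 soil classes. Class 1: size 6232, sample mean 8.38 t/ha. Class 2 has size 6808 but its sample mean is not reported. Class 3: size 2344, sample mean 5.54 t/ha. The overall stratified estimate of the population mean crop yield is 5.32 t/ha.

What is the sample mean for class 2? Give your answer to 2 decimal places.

2.44

Σ Nₕx̄ₕ = N·μ, so 6808·x̄_2 = 15384·5.32 − (6232·8.38 + 2344·5.54).
= 81842.88 − 65209.92 = 16632.96.
x̄_2 = 16632.96 / 6808 = 2.4431... → 2.44.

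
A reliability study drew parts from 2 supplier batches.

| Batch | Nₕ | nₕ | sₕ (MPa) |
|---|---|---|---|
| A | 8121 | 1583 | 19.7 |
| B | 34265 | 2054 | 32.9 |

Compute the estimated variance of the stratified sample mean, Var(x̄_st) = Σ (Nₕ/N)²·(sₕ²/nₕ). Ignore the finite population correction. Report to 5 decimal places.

N = 42386. Term for each stratum: Wₕ²sₕ²/nₕ.
Var(x̄_st) = 0.00899965 + 0.34438796 = 0.35338761 → 0.35339.

0.35339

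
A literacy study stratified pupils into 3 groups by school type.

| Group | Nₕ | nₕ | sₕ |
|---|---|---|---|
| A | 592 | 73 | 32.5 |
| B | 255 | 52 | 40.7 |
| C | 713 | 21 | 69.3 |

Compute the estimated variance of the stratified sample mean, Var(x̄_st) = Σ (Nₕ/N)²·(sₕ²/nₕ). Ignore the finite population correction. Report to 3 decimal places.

50.707

N = 1560; Wₕ = Nₕ/N.
group A: (592/1560)²·32.5²/73 = 2.083714
group B: (255/1560)²·40.7²/52 = 0.851171
group C: (713/1560)²·69.3²/21 = 47.772398
Sum = 50.707282 → 50.707.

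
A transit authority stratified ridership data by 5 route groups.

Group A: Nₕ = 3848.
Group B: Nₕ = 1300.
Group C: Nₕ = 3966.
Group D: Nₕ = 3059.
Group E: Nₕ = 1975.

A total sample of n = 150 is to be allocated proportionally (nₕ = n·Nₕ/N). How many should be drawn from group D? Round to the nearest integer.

32

Share of group D = 3059/14148 = 0.21621.
Allocate 150 × 0.21621 = 32.432... → 32.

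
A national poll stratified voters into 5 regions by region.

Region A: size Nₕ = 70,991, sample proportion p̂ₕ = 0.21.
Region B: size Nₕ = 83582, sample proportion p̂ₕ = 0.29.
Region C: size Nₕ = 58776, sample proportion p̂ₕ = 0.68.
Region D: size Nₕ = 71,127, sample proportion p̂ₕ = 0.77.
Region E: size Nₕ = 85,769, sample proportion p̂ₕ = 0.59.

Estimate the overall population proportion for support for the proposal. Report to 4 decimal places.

N = 70991 + 83582 + 58776 + 71127 + 85769 = 370245.
Overall proportion = Σ (Nₕ/N)·p̂ₕ.
Σ Nₕp̂ₕ = 14908.11 + 24238.78 + 39967.68 + 54767.79 + 50603.71 = 184486.07.
184486.07 / 370245 = 0.498281... → 0.4983.

0.4983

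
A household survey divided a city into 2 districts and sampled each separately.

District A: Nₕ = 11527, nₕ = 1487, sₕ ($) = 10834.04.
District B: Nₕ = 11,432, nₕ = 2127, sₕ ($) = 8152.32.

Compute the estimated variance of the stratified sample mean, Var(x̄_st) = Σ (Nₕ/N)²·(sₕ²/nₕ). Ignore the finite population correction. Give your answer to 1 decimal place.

N = 22959. Term for each stratum: Wₕ²sₕ²/nₕ.
Var(x̄_st) = 19897.4101 + 7746.9980 = 27644.4081 → 27644.4.

27644.4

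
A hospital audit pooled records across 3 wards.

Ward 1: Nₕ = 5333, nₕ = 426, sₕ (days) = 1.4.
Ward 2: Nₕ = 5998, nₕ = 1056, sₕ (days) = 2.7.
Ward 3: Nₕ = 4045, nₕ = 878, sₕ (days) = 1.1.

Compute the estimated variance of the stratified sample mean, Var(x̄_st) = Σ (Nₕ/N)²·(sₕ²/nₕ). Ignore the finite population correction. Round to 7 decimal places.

N = 15376. Term for each stratum: Wₕ²sₕ²/nₕ.
Var(x̄_st) = 0.0005534812 + 0.0010504848 + 0.0000953765 = 0.0016993425 → 0.0016993.

0.0016993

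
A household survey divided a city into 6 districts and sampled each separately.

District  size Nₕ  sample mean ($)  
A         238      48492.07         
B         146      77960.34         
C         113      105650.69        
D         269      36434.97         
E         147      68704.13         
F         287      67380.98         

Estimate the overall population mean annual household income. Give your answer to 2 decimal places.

N = 1200; weights Wₕ = Nₕ/N = (0.1983, 0.1217, 0.0942, 0.2242, 0.1225, 0.2392).
x̄_st = Σ Wₕ·x̄ₕ = 0.1983·48492.07 + 0.1217·77960.34 + 0.0942·105650.69 + 0.2242·36434.97 + 0.1225·68704.13 + 0.2392·67380.98 ≈ 61750.5880...
→ 61750.59.

61750.59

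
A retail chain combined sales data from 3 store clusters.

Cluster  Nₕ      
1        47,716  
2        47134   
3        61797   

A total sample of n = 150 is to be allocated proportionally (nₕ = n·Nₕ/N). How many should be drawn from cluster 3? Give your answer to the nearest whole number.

N = 47716 + 47134 + 61797 = 156647.
n_3 = 150·61797/156647 = 59.175... → 59.

59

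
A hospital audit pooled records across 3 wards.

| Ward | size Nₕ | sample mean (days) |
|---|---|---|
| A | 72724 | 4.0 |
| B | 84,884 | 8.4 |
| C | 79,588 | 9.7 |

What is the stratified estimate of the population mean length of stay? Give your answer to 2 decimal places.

7.49

N = 72724 + 84884 + 79588 = 237196.
Weight each subgroup mean by Nₕ/N and sum.
Σ Nₕx̄ₕ = 72724·4.0 + 84884·8.4 + 79588·9.7 = 290896 + 713025.6 + 772003.6 = 1775925.2.
Divide by N: 1775925.2 / 237196 = 7.4872... → 7.49.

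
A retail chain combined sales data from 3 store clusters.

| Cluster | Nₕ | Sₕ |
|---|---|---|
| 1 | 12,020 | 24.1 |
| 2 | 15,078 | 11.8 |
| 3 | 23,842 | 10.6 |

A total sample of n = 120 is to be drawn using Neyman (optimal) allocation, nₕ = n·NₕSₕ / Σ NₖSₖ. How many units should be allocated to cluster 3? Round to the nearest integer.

Σ NₕSₕ = 12020·24.1 + 15078·11.8 + 23842·10.6 = 720327.6.
Share for 3: 252725.2/720327.6 = 0.35085.
n_3 = 120 × 0.35085 = 42.102... → 42.

42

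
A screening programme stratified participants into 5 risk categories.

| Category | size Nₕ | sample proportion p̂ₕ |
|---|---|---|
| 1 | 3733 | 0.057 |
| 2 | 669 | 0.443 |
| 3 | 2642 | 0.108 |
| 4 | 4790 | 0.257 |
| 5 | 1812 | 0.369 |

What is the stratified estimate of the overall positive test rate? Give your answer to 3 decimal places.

Wₕ = Nₕ/N with N = 13646: 0.2736, 0.0490, 0.1936, 0.3510, 0.1328.
p̂_st = 0.2736·0.057 + 0.0490·0.443 + 0.1936·0.108 + 0.3510·0.257 + 0.1328·0.369 ≈ 0.19743... → 0.197.

0.197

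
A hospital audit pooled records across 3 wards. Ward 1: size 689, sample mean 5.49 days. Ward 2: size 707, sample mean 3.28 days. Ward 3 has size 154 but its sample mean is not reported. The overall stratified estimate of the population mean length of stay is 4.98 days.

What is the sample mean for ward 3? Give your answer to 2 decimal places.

10.50

Σ Nₕx̄ₕ = N·μ, so 154·x̄_3 = 1550·4.98 − (689·5.49 + 707·3.28).
= 7719 − 6101.57 = 1617.43.
x̄_3 = 1617.43 / 154 = 10.5028... → 10.50.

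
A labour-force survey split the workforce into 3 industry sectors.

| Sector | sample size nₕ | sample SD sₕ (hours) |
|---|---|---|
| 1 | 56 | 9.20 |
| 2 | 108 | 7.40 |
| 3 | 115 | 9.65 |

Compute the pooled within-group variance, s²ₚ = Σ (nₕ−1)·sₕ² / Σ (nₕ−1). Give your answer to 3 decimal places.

Degrees of freedom: 55 + 107 + 114 = 276.
Σ(nₕ−1)sₕ² = 55·84.64 + 107·54.76 + 114·93.1225 = 21130.485.
s²ₚ = 21130.485 / 276 = 76.55973... → 76.560.

76.560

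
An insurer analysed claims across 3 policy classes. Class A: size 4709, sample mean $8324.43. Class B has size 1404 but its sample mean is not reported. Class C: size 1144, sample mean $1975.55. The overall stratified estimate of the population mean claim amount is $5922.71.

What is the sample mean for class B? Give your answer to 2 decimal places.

1083.57

Σ Nₕx̄ₕ = N·μ, so 1404·x̄_B = 7257·5922.71 − (4709·8324.43 + 1144·1975.55).
= 42981106.47 − 41459770.07 = 1521336.4.
x̄_B = 1521336.4 / 1404 = 1083.5729... → 1083.57.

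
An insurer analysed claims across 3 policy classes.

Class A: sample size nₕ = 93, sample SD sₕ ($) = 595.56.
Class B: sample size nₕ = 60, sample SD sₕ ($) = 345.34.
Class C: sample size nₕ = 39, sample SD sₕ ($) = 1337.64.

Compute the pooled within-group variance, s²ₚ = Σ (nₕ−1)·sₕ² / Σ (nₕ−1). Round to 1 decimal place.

A: (93−1)·595.56² = 92·354691.7136 = 32631637.6512
B: (60−1)·345.34² = 59·119259.7156 = 7036323.2204
C: (39−1)·1337.64² = 38·1789280.7696 = 67992669.2448
Numerator = 107660630.1164; denominator = Σ(nₕ−1) = 189.
s²ₚ = 107660630.1164/189 = 569632.964... → 569633.0.

569633.0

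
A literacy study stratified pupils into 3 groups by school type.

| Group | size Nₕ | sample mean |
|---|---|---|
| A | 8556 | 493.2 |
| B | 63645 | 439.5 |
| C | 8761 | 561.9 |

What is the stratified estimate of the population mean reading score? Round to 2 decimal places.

N = 80962; weights Wₕ = Nₕ/N = (0.1057, 0.7861, 0.1082).
x̄_st = Σ Wₕ·x̄ₕ = 0.1057·493.2 + 0.7861·439.5 + 0.1082·561.9 ≈ 458.4200...
→ 458.42.

458.42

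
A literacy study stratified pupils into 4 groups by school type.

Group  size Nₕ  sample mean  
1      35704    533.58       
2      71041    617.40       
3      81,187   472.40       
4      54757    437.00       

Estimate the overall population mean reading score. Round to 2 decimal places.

515.86

x̄_st = (Σ Nₕx̄ₕ) / (Σ Nₕ) = (35704·533.58 + 71041·617.40 + 81187·472.40 + 54757·437.00) / 242689
= 125193201.52 / 242689 = 515.8586... → 515.86.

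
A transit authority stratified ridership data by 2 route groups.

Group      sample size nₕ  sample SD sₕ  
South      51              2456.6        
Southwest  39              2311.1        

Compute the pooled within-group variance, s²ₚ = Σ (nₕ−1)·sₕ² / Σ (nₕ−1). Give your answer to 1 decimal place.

Degrees of freedom: 50 + 38 = 88.
Σ(nₕ−1)sₕ² = 50·6034883.56 + 38·5341183.21 = 504709139.98.
s²ₚ = 504709139.98 / 88 = 5735331.136... → 5735331.1.

5735331.1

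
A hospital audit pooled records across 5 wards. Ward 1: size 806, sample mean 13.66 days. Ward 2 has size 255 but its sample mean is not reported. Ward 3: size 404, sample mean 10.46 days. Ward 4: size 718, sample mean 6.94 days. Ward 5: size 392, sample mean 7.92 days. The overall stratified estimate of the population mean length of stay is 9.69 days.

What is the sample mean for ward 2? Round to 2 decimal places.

N = 806 + 255 + 404 + 718 + 392 = 2575.
Overall total = μ·N = 9.69·2575 = 24951.75.
Subtract the known strata: 806·13.66 + 404·10.46 + 718·6.94 + 392·7.92 = 23323.36.
Remaining total for ward 2: 24951.75 − 23323.36 = 1628.39.
Divide by its size: 1628.39 / 255 = 6.3858... → 6.39.

6.39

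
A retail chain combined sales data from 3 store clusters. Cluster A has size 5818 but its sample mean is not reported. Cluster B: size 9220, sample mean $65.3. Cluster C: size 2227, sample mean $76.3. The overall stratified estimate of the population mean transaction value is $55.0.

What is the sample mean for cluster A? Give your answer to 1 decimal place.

30.5

Σ Nₕx̄ₕ = N·μ, so 5818·x̄_A = 17265·55.0 − (9220·65.3 + 2227·76.3).
= 949575 − 771986.1 = 177588.9.
x̄_A = 177588.9 / 5818 = 30.524... → 30.5.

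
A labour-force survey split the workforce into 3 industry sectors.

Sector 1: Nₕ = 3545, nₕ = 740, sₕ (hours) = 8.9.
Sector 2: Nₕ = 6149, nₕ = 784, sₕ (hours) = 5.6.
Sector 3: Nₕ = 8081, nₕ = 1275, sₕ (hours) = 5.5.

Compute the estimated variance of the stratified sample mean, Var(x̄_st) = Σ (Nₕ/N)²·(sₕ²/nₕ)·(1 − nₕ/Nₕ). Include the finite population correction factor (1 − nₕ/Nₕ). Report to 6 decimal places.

N = 17775; Wₕ = Nₕ/N.
sector 1: (3545/17775)²·8.9²/740·(1 − 740/3545) = 0.003368823
sector 2: (6149/17775)²·5.6²/784·(1 − 784/6149) = 0.004176524
sector 3: (8081/17775)²·5.5²/1275·(1 − 1275/8081) = 0.004130028
Sum = 0.011675375 → 0.011675.

0.011675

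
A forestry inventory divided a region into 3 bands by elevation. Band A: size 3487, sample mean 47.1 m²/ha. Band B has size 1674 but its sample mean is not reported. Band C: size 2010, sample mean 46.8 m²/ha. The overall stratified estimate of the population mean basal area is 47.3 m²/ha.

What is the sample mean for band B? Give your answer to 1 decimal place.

48.3

N = 3487 + 1674 + 2010 = 7171.
Overall total = μ·N = 47.3·7171 = 339188.3.
Subtract the known strata: 3487·47.1 + 2010·46.8 = 258305.7.
Remaining total for band B: 339188.3 − 258305.7 = 80882.6.
Divide by its size: 80882.6 / 1674 = 48.317... → 48.3.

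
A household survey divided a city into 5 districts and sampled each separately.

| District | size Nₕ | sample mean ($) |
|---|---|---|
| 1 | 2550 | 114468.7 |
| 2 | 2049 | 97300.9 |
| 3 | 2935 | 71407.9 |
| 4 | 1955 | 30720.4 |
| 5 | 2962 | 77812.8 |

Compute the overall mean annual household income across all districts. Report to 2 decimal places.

79623.07

N = 12451; weights Wₕ = Nₕ/N = (0.2048, 0.1646, 0.2357, 0.1570, 0.2379).
x̄_st = Σ Wₕ·x̄ₕ = 0.2048·114468.7 + 0.1646·97300.9 + 0.2357·71407.9 + 0.1570·30720.4 + 0.2379·77812.8 ≈ 79623.0673...
→ 79623.07.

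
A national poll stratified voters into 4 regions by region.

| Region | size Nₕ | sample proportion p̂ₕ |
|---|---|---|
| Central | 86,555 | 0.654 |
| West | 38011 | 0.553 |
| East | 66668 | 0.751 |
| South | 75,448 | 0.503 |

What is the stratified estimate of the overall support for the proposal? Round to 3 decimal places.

0.621

Wₕ = Nₕ/N with N = 266682: 0.3246, 0.1425, 0.2500, 0.2829.
p̂_st = 0.3246·0.654 + 0.1425·0.553 + 0.2500·0.751 + 0.2829·0.503 ≈ 0.62113... → 0.621.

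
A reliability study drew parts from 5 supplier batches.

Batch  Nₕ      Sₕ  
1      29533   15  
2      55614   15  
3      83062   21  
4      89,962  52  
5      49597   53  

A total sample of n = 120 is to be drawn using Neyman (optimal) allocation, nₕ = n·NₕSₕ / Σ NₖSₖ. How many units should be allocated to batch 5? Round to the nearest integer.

Σ NₕSₕ = 29533·15 + 55614·15 + 83062·21 + 89962·52 + 49597·53 = 10328172.
Share for 5: 2628641/10328172 = 0.25451.
n_5 = 120 × 0.25451 = 30.541... → 31.

31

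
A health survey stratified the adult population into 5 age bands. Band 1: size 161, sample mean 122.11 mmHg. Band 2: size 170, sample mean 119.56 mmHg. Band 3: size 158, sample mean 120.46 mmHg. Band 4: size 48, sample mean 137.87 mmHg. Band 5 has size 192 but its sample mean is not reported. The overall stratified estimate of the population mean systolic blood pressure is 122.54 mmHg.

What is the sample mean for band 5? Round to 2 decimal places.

123.42

N = 161 + 170 + 158 + 48 + 192 = 729.
Overall total = μ·N = 122.54·729 = 89331.66.
Subtract the known strata: 161·122.11 + 170·119.56 + 158·120.46 + 48·137.87 = 65635.35.
Remaining total for band 5: 89331.66 − 65635.35 = 23696.31.
Divide by its size: 23696.31 / 192 = 123.4183... → 123.42.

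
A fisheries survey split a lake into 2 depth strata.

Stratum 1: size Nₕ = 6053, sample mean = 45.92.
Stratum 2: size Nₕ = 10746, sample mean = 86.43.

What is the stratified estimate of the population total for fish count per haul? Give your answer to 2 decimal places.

1206730.54

1: 6053·45.92 = 277953.76
2: 10746·86.43 = 928776.78
τ̂ = Σ Nₕx̄ₕ = 1206730.54.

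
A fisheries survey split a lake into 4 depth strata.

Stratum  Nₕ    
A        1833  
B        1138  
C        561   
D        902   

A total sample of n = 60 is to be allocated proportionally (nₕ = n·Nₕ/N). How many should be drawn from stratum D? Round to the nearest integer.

12

Share of stratum D = 902/4434 = 0.20343.
Allocate 60 × 0.20343 = 12.206... → 12.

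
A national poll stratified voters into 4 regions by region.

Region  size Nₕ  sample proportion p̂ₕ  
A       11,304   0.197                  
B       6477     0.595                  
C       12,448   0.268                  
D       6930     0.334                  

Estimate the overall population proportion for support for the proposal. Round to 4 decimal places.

0.3157

Wₕ = Nₕ/N with N = 37159: 0.3042, 0.1743, 0.3350, 0.1865.
p̂_st = 0.3042·0.197 + 0.1743·0.595 + 0.3350·0.268 + 0.1865·0.334 ≈ 0.315708... → 0.3157.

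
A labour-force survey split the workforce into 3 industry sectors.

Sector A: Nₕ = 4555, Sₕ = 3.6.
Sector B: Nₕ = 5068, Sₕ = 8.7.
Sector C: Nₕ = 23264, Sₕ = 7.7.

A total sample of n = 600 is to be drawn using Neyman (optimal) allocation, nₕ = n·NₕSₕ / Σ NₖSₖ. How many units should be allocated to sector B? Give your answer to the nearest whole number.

A: NₕSₕ = 4555·3.6 = 16398
B: NₕSₕ = 5068·8.7 = 44091.6
C: NₕSₕ = 23264·7.7 = 179132.8
Σ NₕSₕ = 239622.4.
n_B = 600·44091.6/239622.4 = 110.403... → 110.

110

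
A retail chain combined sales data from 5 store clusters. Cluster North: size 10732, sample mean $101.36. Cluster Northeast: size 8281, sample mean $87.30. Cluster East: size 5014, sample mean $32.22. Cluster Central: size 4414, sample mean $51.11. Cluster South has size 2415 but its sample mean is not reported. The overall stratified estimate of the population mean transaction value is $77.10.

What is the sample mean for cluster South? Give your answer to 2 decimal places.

75.00

N = 10732 + 8281 + 5014 + 4414 + 2415 = 30856.
Overall total = μ·N = 77.10·30856 = 2378997.6.
Subtract the known strata: 10732·101.36 + 8281·87.30 + 5014·32.22 + 4414·51.11 = 2197877.44.
Remaining total for cluster South: 2378997.6 − 2197877.44 = 181120.16.
Divide by its size: 181120.16 / 2415 = 74.9980... → 75.00.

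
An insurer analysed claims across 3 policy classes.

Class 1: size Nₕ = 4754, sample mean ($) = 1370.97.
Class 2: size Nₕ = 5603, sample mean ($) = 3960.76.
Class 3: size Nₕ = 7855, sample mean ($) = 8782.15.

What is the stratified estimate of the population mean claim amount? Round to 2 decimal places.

5364.24

N = 4754 + 5603 + 7855 = 18212.
Overall mean = Σ (Nₕ/N)·x̄ₕ — weight by population share, not a simple average.
Σ Nₕx̄ₕ = 4754·1370.97 + 5603·3960.76 + 7855·8782.15 = 6517591.38 + 22192138.28 + 68983788.25 = 97693517.91.
Divide by N: 97693517.91 / 18212 = 5364.2388... → 5364.24.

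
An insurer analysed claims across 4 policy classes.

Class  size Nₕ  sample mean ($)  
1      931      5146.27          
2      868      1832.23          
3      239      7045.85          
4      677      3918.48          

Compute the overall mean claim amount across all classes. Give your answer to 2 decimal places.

3947.82

x̄_st = (Σ Nₕx̄ₕ) / (Σ Nₕ) = (931·5146.27 + 868·1832.23 + 239·7045.85 + 677·3918.48) / 2715
= 10718322.12 / 2715 = 3947.8166... → 3947.82.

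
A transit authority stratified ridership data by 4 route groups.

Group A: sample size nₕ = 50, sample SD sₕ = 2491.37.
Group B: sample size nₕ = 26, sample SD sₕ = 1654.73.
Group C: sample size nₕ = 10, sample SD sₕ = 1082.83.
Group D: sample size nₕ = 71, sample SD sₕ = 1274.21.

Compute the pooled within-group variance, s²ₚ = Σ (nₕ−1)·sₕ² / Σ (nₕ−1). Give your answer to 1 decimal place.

A: (50−1)·2491.37² = 49·6206924.4769 = 304139299.3681
B: (26−1)·1654.73² = 25·2738131.3729 = 68453284.3225
C: (10−1)·1082.83² = 9·1172520.8089 = 10552687.2801
D: (71−1)·1274.21² = 70·1623611.1241 = 113652778.687
Numerator = 496798049.6577; denominator = Σ(nₕ−1) = 153.
s²ₚ = 496798049.6577/153 = 3247046.076... → 3247046.1.

3247046.1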